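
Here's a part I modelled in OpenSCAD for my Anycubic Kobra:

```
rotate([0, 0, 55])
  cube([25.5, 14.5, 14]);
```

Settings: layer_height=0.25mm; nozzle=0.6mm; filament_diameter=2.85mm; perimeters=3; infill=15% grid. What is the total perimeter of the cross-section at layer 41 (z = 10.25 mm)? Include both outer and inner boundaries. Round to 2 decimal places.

At z = 10.25 mm: the cube (footprint 25.5×14.5) is included at this height (perimeter 80.00 mm); (whole slice rotated 55° about Z — lengths, areas and connectivity unchanged). Overall, the cross-section is a single solid region. Total boundary length (outer) = 80.00 mm.

80.00 mm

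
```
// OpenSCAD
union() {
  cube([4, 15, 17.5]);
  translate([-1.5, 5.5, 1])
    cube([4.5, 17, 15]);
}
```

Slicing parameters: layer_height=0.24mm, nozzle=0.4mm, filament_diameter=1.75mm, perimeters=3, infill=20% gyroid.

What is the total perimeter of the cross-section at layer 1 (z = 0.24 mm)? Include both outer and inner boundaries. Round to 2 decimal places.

38.00 mm

At z = 0.24 mm: the cube (footprint 4×15) is included at this height (perimeter 38.00 mm); the cube at (-1.5, 5.5) is not intersected at this z (z outside [1, 16]); Merging all regions: only the 4×15 cube is present, so the union is just that shape — boundary = 38.00 mm. Overall, the cross-section is a single solid region. Total boundary length (outer) = 38.00 mm.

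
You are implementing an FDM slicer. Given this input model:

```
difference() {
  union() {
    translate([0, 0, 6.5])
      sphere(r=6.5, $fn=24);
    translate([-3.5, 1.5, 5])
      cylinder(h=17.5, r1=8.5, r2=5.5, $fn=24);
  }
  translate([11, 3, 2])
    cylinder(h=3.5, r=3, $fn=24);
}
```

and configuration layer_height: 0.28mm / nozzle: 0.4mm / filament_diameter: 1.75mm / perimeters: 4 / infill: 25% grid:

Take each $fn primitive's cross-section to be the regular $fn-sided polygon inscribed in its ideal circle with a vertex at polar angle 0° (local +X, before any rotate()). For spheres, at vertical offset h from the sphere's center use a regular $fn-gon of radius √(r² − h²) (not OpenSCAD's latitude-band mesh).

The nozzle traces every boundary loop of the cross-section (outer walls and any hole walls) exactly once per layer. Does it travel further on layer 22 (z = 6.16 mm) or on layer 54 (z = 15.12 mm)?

layer 22 (z = 6.16 mm)

Layer 22 (z = 6.16): the sphere: section is a regular 24-gon, circumradius = √(r²−h²) = √(6.5²−0.34²) = 6.491 (perimeter = 2·24·6.491·sin(180°/24) = 40.67 mm); the cone at (-3.5, 1.5) contributes a regular 24-gon of circumradius 8.301 (interpolated between r1=8.5 and r2=5.5 at t=0.066) (perimeter = 2·24·8.301·sin(180°/24) = 52.01 mm); Merging all regions: the regions partially overlap (shared area 110.47 mm²), so the edge portions inside another operand are dropped and the merged outline is re-measured after clipping — boundary = 54.92 mm; the cylinder at (11, 3) is absent (z outside [2, 5.5]); Subtracting the remaining from the first: none of the subtracted shapes is present at this height, so that combined region is unchanged — boundary = 54.92 mm. So its perimeter = 54.92 mm. Layer 54 (z = 15.12): the sphere is absent (|z−center|=8.620 > r=6.5); the cone at (-3.5, 1.5) (r1=8.5→r2=5.5) has section circumradius 6.765 here — a regular 24-gon (perimeter = 2·24·6.765·sin(180°/24) = 42.39 mm); Combining (union): only the cone at (-3.5, 1.5) is present, so the union is just that shape — boundary = 42.39 mm; the cylinder at (11, 3) does not reach this height (z outside [2, 5.5]); After the difference (first − rest): none of the subtracted shapes is present at this height, so the result so far is unchanged — boundary = 42.39 mm. So its perimeter = 42.39 mm. Layer 22 is larger (54.92 vs 42.39 mm).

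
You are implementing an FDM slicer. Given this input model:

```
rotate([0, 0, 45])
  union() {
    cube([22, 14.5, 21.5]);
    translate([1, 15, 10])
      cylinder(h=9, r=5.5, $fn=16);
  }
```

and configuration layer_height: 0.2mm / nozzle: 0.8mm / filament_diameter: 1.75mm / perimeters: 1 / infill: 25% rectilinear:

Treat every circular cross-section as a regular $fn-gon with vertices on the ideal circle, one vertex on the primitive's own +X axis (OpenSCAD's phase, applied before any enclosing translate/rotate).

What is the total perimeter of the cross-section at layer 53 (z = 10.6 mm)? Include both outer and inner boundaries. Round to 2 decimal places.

At z = 10.6 mm: the cube (footprint 22×14.5) is included at this height (perimeter 73.00 mm); the r=5.5 cylinder at (1, 15) gives a regular 16-gon of circumradius 5.5 (constant along its height) (perimeter = 2·16·5.500·sin(180°/16) = 34.34 mm); Taking the union: the regions partially overlap (shared area 25.33 mm²), so the edge portions inside another operand are dropped and the merged outline is re-measured after clipping — boundary = 87.04 mm; (whole slice rotated 45° about Z — lengths, areas and connectivity unchanged). Overall, the cross-section is a single solid region. Total boundary length (outer) = 87.04 mm.

87.04 mm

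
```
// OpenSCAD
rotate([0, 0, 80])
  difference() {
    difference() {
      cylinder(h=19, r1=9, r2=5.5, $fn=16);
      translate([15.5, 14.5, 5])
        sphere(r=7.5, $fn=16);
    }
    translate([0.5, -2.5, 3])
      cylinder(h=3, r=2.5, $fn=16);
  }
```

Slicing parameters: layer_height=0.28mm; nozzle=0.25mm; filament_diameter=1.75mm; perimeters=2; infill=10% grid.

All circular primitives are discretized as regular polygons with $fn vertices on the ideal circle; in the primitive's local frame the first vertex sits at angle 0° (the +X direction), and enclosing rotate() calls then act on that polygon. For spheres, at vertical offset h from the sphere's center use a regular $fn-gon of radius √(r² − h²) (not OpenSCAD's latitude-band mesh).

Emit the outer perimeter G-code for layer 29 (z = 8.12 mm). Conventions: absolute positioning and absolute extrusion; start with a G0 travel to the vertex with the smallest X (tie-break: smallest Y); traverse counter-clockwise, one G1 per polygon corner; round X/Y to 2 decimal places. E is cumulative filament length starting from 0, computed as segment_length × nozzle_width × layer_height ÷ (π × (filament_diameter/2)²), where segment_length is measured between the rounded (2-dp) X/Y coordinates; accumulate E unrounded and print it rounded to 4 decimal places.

G0 X-7.39 Y1.30 Z8.12
G1 X-7.33 Y-1.62 E0.0850
G1 X-6.15 Y-4.30 E0.1702
G1 X-4.03 Y-6.33 E0.2556
G1 X-1.30 Y-7.39 E0.3409
G1 X1.62 Y-7.33 E0.4259
G1 X4.30 Y-6.15 E0.5111
G1 X6.33 Y-4.03 E0.5965
G1 X7.39 Y-1.30 E0.6817
G1 X7.33 Y1.62 E0.7667
G1 X6.15 Y4.30 E0.8520
G1 X4.03 Y6.33 E0.9374
G1 X1.30 Y7.39 E1.0226
G1 X-1.62 Y7.33 E1.1076
G1 X-4.30 Y6.15 E1.1928
G1 X-6.33 Y4.03 E1.2782
G1 X-7.39 Y1.30 E1.3635

At z = 8.12 mm: the cone (r1=9→r2=5.5) has section circumradius 7.504 here — a regular 16-gon; the r=7.5 sphere at (15.5, 14.5) contributes a regular 16-gon of circumradius √(7.5²−3.12²) = 6.820; Taking the first minus the rest: starting from the cone, the r=7.5 sphere at (15.5, 14.5) misses the remaining region (no effect) — 1 connected region; the cylinder at (0.5, -2.5) is not intersected at this z (z outside [3, 6]); Taking the first minus the rest: none of the subtracted shapes is present at this height, so the result so far is unchanged — 1 connected region; (rotated 80° about Z; rotation is an isometry so areas/perimeters/island counts are preserved). The outline is a single polygon with 16 vertices. Extrusion per mm of travel: 0.25 × 0.28 / (π × 0.875²) = 0.029103. Accumulating E over each segment gives final E = 1.3635.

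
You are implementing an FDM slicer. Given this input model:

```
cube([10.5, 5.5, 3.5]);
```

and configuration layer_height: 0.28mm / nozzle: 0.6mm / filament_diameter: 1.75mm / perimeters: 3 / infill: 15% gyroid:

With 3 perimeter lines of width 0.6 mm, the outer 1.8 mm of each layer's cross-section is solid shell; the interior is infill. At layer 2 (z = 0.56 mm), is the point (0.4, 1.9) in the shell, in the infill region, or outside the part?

At z = 0.56 mm: the cube (footprint 10.5×5.5) is included at this height. Overall, the cross-section is a single solid region. The nearest boundary edge runs (0.00, 5.50)→(0.00, 0.00); distance from the point to it = 0.40 mm. The point is inside the cross-section, 0.40 mm from the nearest boundary — within the 1.8 mm shell band (3 × 0.6).

shell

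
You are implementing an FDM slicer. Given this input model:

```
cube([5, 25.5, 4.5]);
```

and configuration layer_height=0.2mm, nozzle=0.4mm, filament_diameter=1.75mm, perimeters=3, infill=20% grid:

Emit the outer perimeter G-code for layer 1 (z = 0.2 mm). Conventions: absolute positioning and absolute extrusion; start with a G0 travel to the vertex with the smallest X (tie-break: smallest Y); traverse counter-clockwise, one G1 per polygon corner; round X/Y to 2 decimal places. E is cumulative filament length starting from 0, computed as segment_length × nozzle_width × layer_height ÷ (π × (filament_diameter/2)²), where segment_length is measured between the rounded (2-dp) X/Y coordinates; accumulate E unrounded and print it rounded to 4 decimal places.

G0 X0.00 Y0.00 Z0.20
G1 X5.00 Y0.00 E0.1663
G1 X5.00 Y25.50 E1.0144
G1 X0.00 Y25.50 E1.1807
G1 X0.00 Y0.00 E2.0289

At z = 0.2 mm: the cube (footprint 5×25.5) is included at this height. The outline is a single polygon with 4 vertices. Extrusion per mm of travel: 0.4 × 0.2 / (π × 0.875²) = 0.033260. Accumulating E over each segment gives final E = 2.0289.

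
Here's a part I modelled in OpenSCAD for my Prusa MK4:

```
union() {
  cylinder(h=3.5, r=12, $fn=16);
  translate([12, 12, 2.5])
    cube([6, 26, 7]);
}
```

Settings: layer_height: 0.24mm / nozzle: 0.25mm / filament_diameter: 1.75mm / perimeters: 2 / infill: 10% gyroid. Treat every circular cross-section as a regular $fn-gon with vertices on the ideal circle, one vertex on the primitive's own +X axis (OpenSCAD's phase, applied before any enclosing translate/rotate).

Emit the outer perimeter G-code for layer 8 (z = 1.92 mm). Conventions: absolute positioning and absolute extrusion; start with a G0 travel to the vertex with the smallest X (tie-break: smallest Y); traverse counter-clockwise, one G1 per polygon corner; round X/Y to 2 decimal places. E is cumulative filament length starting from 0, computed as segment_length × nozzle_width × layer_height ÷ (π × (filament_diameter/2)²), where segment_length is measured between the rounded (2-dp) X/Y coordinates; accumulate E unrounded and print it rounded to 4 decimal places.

G0 X-12.00 Y0.00 Z1.92
G1 X-11.09 Y-4.59 E0.1167
G1 X-8.49 Y-8.49 E0.2336
G1 X-4.59 Y-11.09 E0.3506
G1 X0.00 Y-12.00 E0.4673
G1 X4.59 Y-11.09 E0.5840
G1 X8.49 Y-8.49 E0.7009
G1 X11.09 Y-4.59 E0.8179
G1 X12.00 Y0.00 E0.9346
G1 X11.09 Y4.59 E1.0513
G1 X8.49 Y8.49 E1.1682
G1 X4.59 Y11.09 E1.2852
G1 X0.00 Y12.00 E1.4019
G1 X-4.59 Y11.09 E1.5186
G1 X-8.49 Y8.49 E1.6355
G1 X-11.09 Y4.59 E1.7525
G1 X-12.00 Y0.00 E1.8692

At z = 1.92 mm: the r=12 cylinder contributes a regular 16-gon of circumradius 12; the cube at (12, 12) is absent (z outside [2.5, 9.5]); Merging all regions: only the r=12 cylinder is present, so the union is just that shape — 1 connected region. The outline is a single polygon with 16 vertices. Extrusion per mm of travel: 0.25 × 0.24 / (π × 0.875²) = 0.024945. Accumulating E over each segment gives final E = 1.8692.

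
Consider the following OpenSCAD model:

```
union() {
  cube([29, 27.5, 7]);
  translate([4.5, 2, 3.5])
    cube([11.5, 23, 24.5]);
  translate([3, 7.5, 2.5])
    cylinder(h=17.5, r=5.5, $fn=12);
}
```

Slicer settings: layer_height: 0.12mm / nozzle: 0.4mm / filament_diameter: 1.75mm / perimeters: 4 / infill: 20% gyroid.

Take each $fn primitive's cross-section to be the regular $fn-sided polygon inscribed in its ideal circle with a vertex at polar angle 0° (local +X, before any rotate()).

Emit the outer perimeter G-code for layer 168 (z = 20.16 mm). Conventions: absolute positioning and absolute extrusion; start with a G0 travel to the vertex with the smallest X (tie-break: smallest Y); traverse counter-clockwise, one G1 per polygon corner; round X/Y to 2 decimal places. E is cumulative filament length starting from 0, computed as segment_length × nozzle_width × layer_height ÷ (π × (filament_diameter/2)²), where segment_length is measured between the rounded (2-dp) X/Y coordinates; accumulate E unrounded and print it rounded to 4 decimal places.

G0 X4.50 Y2.00 Z20.16
G1 X16.00 Y2.00 E0.2295
G1 X16.00 Y25.00 E0.6885
G1 X4.50 Y25.00 E0.9180
G1 X4.50 Y2.00 E1.3770

At z = 20.16 mm: the cube does not reach this height (z outside [0, 7]); the cube at (4.5, 2) is present — its section is the full 11.5×23 rectangle; the cylinder at (3, 7.5) is not intersected at this z (z outside [2.5, 20]); Merging all regions: only the 11.5×23 cube at (4.5, 2) is present, so the union is just that shape — 1 connected region. The outline is a single polygon with 4 vertices. Extrusion per mm of travel: 0.4 × 0.12 / (π × 0.875²) = 0.019956. Accumulating E over each segment gives final E = 1.3770.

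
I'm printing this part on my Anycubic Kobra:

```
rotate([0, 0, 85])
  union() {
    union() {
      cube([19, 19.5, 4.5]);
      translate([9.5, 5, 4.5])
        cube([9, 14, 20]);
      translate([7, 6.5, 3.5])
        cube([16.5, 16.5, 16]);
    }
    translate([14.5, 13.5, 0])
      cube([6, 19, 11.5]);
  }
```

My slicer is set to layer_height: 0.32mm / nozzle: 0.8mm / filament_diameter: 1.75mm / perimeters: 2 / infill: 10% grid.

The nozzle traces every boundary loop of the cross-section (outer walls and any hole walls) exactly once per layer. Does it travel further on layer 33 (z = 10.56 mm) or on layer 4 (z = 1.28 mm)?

Layer 33 (z = 10.56): the cube is absent (z outside [0, 4.5]); the cube at (9.5, 5) (footprint 9×14) is included at this height (perimeter 46.00 mm); the cube at (7, 6.5) (footprint 16.5×16.5) is included at this height (perimeter 66.00 mm); Combining (union): the regions partially overlap (shared area 112.50 mm²), so the edge portions inside another operand are dropped and the merged outline is re-measured after clipping — boundary = 69.00 mm; the cube at (14.5, 13.5) is present — its section is the full 6×19 rectangle (perimeter 50.00 mm); Merging all regions: the regions partially overlap (shared area 57.00 mm²), so the edge portions inside another operand are dropped and the merged outline is re-measured after clipping — boundary = 88.00 mm; (whole slice rotated 85° about Z — lengths, areas and connectivity unchanged). So its perimeter = 88.00 mm. Layer 4 (z = 1.28): the cube is present — its section is the full 19×19.5 rectangle (perimeter 77.00 mm); the cube at (9.5, 5) is not intersected at this z (z outside [4.5, 24.5]); the cube at (7, 6.5) is not intersected at this z (z outside [3.5, 19.5]); Taking the union: only the 19×19.5 cube is present, so the union is just that shape — boundary = 77.00 mm; the cube at (14.5, 13.5) (footprint 6×19) is included at this height (perimeter 50.00 mm); Merging all regions: the regions partially overlap (shared area 27.00 mm²), so the edge portions inside another operand are dropped and the merged outline is re-measured after clipping — boundary = 106.00 mm; (rotated 85° about Z; rotation is an isometry so areas/perimeters/island counts are preserved). So its perimeter = 106.00 mm. Layer 4 is larger (106.00 vs 88.00 mm).

layer 4 (z = 1.28 mm)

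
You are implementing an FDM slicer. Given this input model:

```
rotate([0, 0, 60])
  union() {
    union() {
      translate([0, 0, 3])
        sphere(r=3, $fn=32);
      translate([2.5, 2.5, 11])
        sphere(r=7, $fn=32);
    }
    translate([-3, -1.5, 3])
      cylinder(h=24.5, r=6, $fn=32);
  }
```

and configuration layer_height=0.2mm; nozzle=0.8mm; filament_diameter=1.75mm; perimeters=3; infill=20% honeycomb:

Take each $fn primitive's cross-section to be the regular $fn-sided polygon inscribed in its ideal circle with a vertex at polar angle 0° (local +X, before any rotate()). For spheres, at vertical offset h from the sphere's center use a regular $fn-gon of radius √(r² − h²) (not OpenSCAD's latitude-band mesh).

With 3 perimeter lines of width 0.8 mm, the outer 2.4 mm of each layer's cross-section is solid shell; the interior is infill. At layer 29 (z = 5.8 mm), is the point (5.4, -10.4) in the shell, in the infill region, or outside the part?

At z = 5.8 mm: the r=3 sphere slices to a regular 32-gon of circumradius 1.077 (√(r²−h²) with h=2.8 from center); the sphere at (2.5, 2.5): section is a regular 32-gon, circumradius = √(r²−h²) = √(7²−5.2²) = 4.686; Taking the union: the r=3 sphere lies entirely inside the r=7 sphere at (2.5, 2.5), so the union is just the r=7 sphere at (2.5, 2.5) — 1 connected region; the cylinder at (-3, -1.5): section is a regular 32-gon, circumradius r=6; Merging all regions: the regions partially overlap (shared area 21.67 mm²), so overlapping operands fuse into one piece — 1 connected region; (whole slice rotated 60° about Z — lengths, areas and connectivity unchanged). Overall, the cross-section is a single solid region. Undo the 60° rotation: the query point maps to (-6.307, -9.877) in the un-rotated model frame. The nearest boundary edge runs (-4.17, -7.38)→(-5.30, -7.04); distance from the point to it = 3.01 mm. The point is not inside any of the regions above, so it lies outside the cross-section (3.01 mm from the nearest boundary).

outside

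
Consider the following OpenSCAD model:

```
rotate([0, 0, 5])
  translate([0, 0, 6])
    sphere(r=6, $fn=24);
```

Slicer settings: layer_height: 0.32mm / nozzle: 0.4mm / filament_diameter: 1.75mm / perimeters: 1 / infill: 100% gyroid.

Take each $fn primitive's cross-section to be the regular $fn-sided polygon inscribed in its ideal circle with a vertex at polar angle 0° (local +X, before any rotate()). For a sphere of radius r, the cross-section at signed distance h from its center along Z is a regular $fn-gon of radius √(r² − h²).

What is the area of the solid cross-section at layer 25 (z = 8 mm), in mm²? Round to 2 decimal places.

99.39 mm²

At z = 8 mm: the sphere: section is a regular 24-gon, circumradius = √(r²−h²) = √(6²−2²) = 5.657 (area = (24/2)·5.657²·sin(360°/24) = 99.39 mm²); (whole slice rotated 5° about Z — lengths, areas and connectivity unchanged). Overall, the cross-section is a single solid region. Net area = 99.39 mm².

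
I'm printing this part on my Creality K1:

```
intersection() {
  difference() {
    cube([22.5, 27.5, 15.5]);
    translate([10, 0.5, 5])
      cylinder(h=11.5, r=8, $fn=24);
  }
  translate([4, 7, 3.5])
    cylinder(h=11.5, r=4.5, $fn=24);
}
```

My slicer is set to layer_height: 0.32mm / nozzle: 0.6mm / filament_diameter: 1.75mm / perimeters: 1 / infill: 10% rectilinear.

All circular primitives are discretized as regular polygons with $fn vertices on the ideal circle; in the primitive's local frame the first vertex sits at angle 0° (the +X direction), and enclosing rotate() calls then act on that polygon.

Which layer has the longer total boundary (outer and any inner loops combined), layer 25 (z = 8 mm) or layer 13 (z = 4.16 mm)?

layer 13 (z = 4.16 mm)

Layer 25 (z = 8): the cube (footprint 22.5×27.5) is included at this height (perimeter 100.00 mm); the cylinder at (10, 0.5): section is a regular 24-gon, circumradius r=8 (perimeter = 2·24·8.000·sin(180°/24) = 50.12 mm); After the difference (first − rest): starting from the 22.5×27.5 cube, the r=8 cylinder at (10, 0.5) partially overlaps it — only the 107.35 mm² overlap (of its 198.77 mm²) is removed, clipping the outline — boundary = 110.20 mm; the r=4.5 cylinder at (4, 7) gives a regular 24-gon of circumradius 4.5 (constant along its height) (perimeter = 2·24·4.500·sin(180°/24) = 28.19 mm); Taking the intersection: the r=4.5 cylinder at (4, 7) partially overlaps the result so far; clipping to the common part keeps 41.37 mm² — boundary = 26.46 mm. So its perimeter = 26.46 mm. Layer 13 (z = 4.16): the cube is present — its section is the full 22.5×27.5 rectangle (perimeter 100.00 mm); the cylinder at (10, 0.5) is absent (z outside [5, 16.5]); Taking the first minus the rest: none of the subtracted shapes is present at this height, so the 22.5×27.5 cube is unchanged — boundary = 100.00 mm; the r=4.5 cylinder at (4, 7) gives a regular 24-gon of circumradius 4.5 (constant along its height) (perimeter = 2·24·4.500·sin(180°/24) = 28.19 mm); Keeping only the common overlap: the r=4.5 cylinder at (4, 7) partially overlaps that combined region; clipping to the common part keeps 61.62 mm² — boundary = 28.04 mm. So its perimeter = 28.04 mm. Layer 13 is larger (28.04 vs 26.46 mm).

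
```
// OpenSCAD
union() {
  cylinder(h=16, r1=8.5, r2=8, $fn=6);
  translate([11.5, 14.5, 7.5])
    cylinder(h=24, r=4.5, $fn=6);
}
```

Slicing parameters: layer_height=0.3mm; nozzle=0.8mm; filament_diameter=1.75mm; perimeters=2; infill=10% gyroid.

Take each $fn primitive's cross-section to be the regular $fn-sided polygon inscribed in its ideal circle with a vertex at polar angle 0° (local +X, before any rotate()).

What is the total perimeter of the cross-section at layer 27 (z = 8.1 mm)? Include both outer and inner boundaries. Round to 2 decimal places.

At z = 8.1 mm: the cone: at t=0.506 of its height the radius interpolates to r₁+(r₂−r₁)t = 8.247, giving a regular 6-gon of that circumradius (perimeter = 2·6·8.247·sin(180°/6) = 49.48 mm); the r=4.5 cylinder at (11.5, 14.5) gives a regular 6-gon of circumradius 4.5 (constant along its height) (perimeter = 2·6·4.500·sin(180°/6) = 27.00 mm); Taking the union: the 2 present regions are separate (no shared area or edge), so areas and boundary lengths simply add and each stays a separate island — boundary = 76.48 mm. Overall, the cross-section has 2 separate islands. Total boundary length (outer) = 76.48 mm.

76.48 mm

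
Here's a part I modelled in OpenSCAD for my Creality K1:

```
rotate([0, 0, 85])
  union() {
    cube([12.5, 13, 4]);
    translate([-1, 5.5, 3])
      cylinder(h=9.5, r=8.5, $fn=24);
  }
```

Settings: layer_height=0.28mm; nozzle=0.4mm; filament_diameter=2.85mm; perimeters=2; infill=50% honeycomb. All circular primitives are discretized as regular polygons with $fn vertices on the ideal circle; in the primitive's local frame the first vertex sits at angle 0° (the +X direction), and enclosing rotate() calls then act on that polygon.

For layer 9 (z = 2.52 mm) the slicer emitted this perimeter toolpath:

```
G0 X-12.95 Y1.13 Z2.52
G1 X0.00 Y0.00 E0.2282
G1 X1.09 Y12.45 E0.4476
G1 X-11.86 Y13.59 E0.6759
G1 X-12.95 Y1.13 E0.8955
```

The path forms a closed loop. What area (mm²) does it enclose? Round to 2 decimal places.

Apply the shoelace formula to the sequence of (X, Y) vertices; enclosed area = 162.53 mm².

162.53 mm²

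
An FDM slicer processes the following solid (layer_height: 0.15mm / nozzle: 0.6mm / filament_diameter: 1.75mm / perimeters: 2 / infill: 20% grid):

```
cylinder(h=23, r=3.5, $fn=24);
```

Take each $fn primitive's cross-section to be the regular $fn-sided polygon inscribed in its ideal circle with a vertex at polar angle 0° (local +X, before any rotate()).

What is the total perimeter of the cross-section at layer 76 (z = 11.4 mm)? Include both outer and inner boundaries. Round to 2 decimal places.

At z = 11.4 mm: the r=3.5 cylinder contributes a regular 24-gon of circumradius 3.5 (perimeter = 2·24·3.500·sin(180°/24) = 21.93 mm). Overall, the cross-section is a single solid region. Total boundary length (outer) = 21.93 mm.

21.93 mm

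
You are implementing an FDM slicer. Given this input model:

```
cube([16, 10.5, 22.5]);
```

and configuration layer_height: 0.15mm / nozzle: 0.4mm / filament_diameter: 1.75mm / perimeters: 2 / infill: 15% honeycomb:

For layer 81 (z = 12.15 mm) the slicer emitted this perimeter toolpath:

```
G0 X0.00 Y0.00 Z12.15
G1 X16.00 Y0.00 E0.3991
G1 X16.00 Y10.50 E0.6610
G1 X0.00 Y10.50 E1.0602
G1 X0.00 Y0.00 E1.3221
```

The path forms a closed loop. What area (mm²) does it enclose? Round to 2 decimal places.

Apply the shoelace formula to the sequence of (X, Y) vertices; enclosed area = 168.00 mm².

168.00 mm²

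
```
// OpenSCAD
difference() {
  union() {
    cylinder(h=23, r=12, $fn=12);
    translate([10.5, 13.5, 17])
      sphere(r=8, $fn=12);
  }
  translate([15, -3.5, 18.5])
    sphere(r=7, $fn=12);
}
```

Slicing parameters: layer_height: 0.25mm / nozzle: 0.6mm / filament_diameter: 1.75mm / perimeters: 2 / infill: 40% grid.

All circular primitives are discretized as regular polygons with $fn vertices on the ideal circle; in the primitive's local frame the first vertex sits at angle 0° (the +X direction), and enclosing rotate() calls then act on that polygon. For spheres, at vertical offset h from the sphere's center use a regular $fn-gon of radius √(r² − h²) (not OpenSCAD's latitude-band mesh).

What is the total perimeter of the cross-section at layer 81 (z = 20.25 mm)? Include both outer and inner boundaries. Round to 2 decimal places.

At z = 20.25 mm: the r=12 cylinder gives a regular 12-gon of circumradius 12 (constant along its height) (perimeter = 2·12·12.000·sin(180°/12) = 74.54 mm); the r=8 sphere at (10.5, 13.5) contributes a regular 12-gon of circumradius √(8²−3.25²) = 7.310 (perimeter = 2·12·7.310·sin(180°/12) = 45.41 mm); Merging all regions: the regions partially overlap (shared area 9.15 mm²), so the edge portions inside another operand are dropped and the merged outline is re-measured after clipping — boundary = 103.65 mm; the sphere at (15, -3.5): section is a regular 12-gon, circumradius = √(r²−h²) = √(7²−1.75²) = 6.778 (perimeter = 2·12·6.778·sin(180°/12) = 42.10 mm); Subtracting the remaining from the first: starting from the result so far, the r=7 sphere at (15, -3.5) partially overlaps it — only the 19.23 mm² overlap (of its 137.81 mm²) is removed, clipping the outline — boundary = 104.18 mm. Overall, the cross-section is a single solid region. Total boundary length (outer) = 104.18 mm.

104.18 mm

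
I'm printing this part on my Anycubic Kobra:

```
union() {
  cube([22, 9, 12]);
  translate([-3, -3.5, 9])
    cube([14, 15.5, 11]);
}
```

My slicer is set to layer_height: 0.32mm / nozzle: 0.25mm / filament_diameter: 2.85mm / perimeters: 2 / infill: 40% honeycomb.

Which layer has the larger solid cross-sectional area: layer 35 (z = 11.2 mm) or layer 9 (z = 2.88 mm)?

layer 35 (z = 11.2 mm)

Layer 35 (z = 11.2): the 22×9 cube contributes its full rectangle (area 198.00 mm²); the cube at (-3, -3.5) (footprint 14×15.5) is included at this height (area 217.00 mm²); Combining (union): the regions partially overlap — summed areas 415.00 mm² minus the doubly-counted overlap 99.00 mm² gives 316.00 mm² — area = 316.00 mm². So its area = 316.00 mm². Layer 9 (z = 2.88): the 22×9 cube contributes its full rectangle (area 198.00 mm²); the cube at (-3, -3.5) is not intersected at this z (z outside [9, 20]); Combining (union): only the 22×9 cube is present, so the union is just that shape — area = 198.00 mm². So its area = 198.00 mm². Layer 35 is larger (316.00 vs 198.00 mm²).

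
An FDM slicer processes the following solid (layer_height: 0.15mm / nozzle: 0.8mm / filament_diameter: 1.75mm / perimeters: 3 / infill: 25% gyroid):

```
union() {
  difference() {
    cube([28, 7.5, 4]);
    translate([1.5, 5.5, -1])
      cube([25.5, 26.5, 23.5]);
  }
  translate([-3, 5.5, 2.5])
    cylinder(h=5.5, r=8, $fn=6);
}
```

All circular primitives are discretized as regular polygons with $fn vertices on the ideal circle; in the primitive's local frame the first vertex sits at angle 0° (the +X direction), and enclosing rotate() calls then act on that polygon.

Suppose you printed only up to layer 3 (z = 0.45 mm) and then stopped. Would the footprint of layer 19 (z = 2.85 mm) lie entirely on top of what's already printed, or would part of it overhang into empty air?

Compare the two slices. At z = 0.45: the cube (footprint 28×7.5) is included at this height (area 210.00 mm²); the cube at (1.5, 5.5) is present — its section is the full 25.5×26.5 rectangle (area 675.75 mm²); After the difference (first − rest): starting from the 28×7.5 cube (210.00 mm²), the 25.5×26.5 cube at (1.5, 5.5) partially overlaps it — only the 51.00 mm² overlap (of its 675.75 mm²) is removed, clipping the outline — area = 159.00 mm²; the cylinder at (-3, 5.5) is absent (z outside [2.5, 8]); Combining (union): only that combined region is present, so the union is just that shape — area = 159.00 mm². At z = 2.85: the cube (footprint 28×7.5) is included at this height (area 210.00 mm²); the cube at (1.5, 5.5) (footprint 25.5×26.5) is included at this height (area 675.75 mm²); After the difference (first − rest): starting from the 28×7.5 cube (210.00 mm²), the 25.5×26.5 cube at (1.5, 5.5) partially overlaps it — only the 51.00 mm² overlap (of its 675.75 mm²) is removed, clipping the outline — area = 159.00 mm²; the cylinder at (-3, 5.5): section is a regular 6-gon, circumradius r=8 (area = (6/2)·8.000²·sin(360°/6) = 166.28 mm²); Merging all regions: the regions partially overlap — summed areas 325.28 mm² minus the doubly-counted overlap 21.77 mm² gives 303.51 mm² — area = 303.51 mm². Checking containment: at z = 2.85 the cross-section extends beyond the z = 0.45 cross-section by about 144.51 mm².

part overhangs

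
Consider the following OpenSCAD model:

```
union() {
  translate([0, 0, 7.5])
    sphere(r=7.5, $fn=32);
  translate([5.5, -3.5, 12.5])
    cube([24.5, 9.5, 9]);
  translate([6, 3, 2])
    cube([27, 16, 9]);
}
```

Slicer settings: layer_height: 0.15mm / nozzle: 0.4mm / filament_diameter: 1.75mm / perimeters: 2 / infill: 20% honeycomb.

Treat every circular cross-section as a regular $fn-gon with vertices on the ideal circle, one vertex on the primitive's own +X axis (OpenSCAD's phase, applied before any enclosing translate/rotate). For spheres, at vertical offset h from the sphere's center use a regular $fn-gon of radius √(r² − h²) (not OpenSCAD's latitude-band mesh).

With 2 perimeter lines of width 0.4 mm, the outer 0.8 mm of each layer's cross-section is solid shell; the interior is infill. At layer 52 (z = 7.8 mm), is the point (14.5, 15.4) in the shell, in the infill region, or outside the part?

infill

At z = 7.8 mm: the r=7.5 sphere slices to a regular 32-gon of circumradius 7.494 (√(r²−h²) with h=0.3 from center); the cube at (5.5, -3.5) is absent (z outside [12.5, 21.5]); the cube at (6, 3) (footprint 27×16) is included at this height; Merging all regions: the regions partially overlap (shared area 0.66 mm²), so overlapping operands fuse into one piece — 1 connected region. Overall, the cross-section is a single solid region. The nearest boundary edge runs (6.00, 19.00)→(33.00, 19.00); distance from the point to it = 3.60 mm. The point is inside the cross-section and 3.60 mm from the nearest boundary — more than the 0.8 mm shell width (2 × 0.4), so it's in the infill interior.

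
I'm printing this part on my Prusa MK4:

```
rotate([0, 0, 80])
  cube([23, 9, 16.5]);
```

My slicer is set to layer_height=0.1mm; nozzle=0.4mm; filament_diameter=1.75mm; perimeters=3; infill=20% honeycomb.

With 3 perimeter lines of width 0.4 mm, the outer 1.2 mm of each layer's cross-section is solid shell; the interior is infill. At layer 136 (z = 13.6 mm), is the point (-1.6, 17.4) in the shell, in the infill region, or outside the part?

infill

At z = 13.6 mm: the cube (footprint 23×9) is included at this height; (whole slice rotated 80° about Z — lengths, areas and connectivity unchanged). Overall, the cross-section is a single solid region. Undo the 80° rotation: the query point maps to (16.858, 4.597) in the un-rotated model frame. The nearest boundary edge runs (23.00, 9.00)→(0.00, 9.00); distance from the point to it = 4.40 mm. The point is inside the cross-section and 4.40 mm from the nearest boundary — more than the 1.2 mm shell width (3 × 0.4), so it's in the infill interior.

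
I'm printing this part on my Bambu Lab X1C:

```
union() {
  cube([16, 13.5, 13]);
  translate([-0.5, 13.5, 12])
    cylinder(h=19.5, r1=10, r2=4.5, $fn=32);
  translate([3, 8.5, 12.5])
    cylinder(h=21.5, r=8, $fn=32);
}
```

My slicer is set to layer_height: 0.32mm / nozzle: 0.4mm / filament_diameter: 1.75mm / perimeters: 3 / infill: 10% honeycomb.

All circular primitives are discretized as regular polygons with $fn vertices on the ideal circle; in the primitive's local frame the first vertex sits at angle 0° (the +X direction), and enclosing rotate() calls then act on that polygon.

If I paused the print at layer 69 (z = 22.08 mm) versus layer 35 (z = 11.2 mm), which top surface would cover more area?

layer 69 (z = 22.08 mm)

Layer 69 (z = 22.08): the cube does not reach this height (z outside [0, 13]); the cone at (-0.5, 13.5): at t=0.517 of its height the radius interpolates to r₁+(r₂−r₁)t = 7.157, giving a regular 32-gon of that circumradius (area = (32/2)·7.157²·sin(360°/32) = 159.89 mm²); the r=8 cylinder at (3, 8.5) gives a regular 32-gon of circumradius 8 (constant along its height) (area = (32/2)·8.000²·sin(360°/32) = 199.77 mm²); Taking the union: the regions partially overlap — summed areas 359.66 mm² minus the doubly-counted overlap 89.25 mm² gives 270.41 mm² — area = 270.41 mm². So its area = 270.41 mm². Layer 35 (z = 11.2): the cube is present — its section is the full 16×13.5 rectangle (area 216.00 mm²); the cone at (-0.5, 13.5) is absent (z outside [12, 31.5]); the cylinder at (3, 8.5) does not reach this height (z outside [12.5, 34]); Taking the union: only the 16×13.5 cube is present, so the union is just that shape — area = 216.00 mm². So its area = 216.00 mm². Layer 69 is larger (270.41 vs 216.00 mm²).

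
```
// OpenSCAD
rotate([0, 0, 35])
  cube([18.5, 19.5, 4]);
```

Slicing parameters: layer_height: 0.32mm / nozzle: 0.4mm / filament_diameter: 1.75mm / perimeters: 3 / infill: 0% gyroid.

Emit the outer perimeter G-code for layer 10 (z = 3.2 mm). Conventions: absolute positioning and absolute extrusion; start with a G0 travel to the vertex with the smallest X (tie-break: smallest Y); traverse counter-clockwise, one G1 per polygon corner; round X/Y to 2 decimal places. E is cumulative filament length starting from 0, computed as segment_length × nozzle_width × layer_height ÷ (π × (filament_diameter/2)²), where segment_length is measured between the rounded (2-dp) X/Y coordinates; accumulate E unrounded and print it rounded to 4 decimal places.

At z = 3.2 mm: the cube (footprint 18.5×19.5) is included at this height; (rotated 35° about Z; rotation is an isometry so areas/perimeters/island counts are preserved). The outline is a single polygon with 4 vertices. Extrusion per mm of travel: 0.4 × 0.32 / (π × 0.875²) = 0.053216. Accumulating E over each segment gives final E = 4.0434.

G0 X-11.18 Y15.97 Z3.20
G1 X0.00 Y0.00 E1.0374
G1 X15.15 Y10.61 E2.0217
G1 X3.97 Y26.58 E3.0591
G1 X-11.18 Y15.97 E4.0434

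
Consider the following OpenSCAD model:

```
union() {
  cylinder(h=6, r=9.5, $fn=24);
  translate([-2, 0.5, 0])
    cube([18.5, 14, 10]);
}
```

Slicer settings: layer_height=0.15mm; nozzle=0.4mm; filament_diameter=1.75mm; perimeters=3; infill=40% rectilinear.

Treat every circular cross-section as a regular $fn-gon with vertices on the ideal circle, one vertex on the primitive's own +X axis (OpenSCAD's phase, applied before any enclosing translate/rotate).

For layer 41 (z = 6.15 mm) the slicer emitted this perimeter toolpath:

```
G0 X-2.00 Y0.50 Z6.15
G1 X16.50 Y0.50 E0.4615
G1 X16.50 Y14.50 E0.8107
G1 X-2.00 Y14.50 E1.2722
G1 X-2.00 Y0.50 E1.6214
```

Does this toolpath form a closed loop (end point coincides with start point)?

Start point (G0): (-2.00, 0.50). End point (last G1): the path returns to the start — closed.

yes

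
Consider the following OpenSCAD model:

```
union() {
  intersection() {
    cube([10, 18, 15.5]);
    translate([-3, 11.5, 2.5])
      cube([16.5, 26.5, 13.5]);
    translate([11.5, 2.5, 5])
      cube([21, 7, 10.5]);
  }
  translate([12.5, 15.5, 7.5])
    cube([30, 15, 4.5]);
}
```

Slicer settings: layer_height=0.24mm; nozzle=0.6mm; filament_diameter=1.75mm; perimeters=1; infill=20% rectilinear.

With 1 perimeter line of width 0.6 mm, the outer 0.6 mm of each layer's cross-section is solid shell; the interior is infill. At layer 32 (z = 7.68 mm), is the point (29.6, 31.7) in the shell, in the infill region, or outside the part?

outside

At z = 7.68 mm: the 10×18 cube contributes its full rectangle; the cube at (-3, 11.5) (footprint 16.5×26.5) is included at this height; the cube at (11.5, 2.5) (footprint 21×7) is included at this height; After intersecting: the 16.5×26.5 cube at (-3, 11.5) partially overlaps the 10×18 cube; clipping to the common part keeps 65.00 mm²; the 21×7 cube at (11.5, 2.5) does not overlap the running intersection (empty) — nothing remains; the cube at (12.5, 15.5) is present — its section is the full 30×15 rectangle; Merging all regions: only the 30×15 cube at (12.5, 15.5) is present, so the union is just that shape — 1 connected region. Overall, the cross-section is a single solid region. The nearest boundary edge runs (42.50, 30.50)→(12.50, 30.50); distance from the point to it = 1.20 mm. The point is not inside any of the regions above, so it lies outside the cross-section (1.20 mm from the nearest boundary).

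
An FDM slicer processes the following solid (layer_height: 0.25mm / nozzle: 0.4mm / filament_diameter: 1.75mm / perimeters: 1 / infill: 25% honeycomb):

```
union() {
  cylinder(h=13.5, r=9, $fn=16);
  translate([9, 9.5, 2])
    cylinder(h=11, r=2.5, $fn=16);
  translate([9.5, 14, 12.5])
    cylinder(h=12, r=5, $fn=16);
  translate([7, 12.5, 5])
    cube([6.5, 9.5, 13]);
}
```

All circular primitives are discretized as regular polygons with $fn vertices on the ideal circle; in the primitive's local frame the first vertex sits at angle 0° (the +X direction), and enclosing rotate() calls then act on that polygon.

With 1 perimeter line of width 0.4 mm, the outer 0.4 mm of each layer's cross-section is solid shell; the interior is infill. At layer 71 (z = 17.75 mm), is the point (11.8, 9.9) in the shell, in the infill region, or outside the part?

shell

At z = 17.75 mm: the cylinder is not intersected at this z (z outside [0, 13.5]); the cylinder at (9, 9.5) does not reach this height (z outside [2, 13]); the r=5 cylinder at (9.5, 14) gives a regular 16-gon of circumradius 5 (constant along its height); the cube at (7, 12.5) is present — its section is the full 6.5×9.5 rectangle; Combining (union): the regions partially overlap (shared area 38.85 mm²), so overlapping operands fuse into one piece — 1 connected region. Overall, the cross-section is a single solid region. The nearest boundary edge runs (13.04, 10.46)→(11.41, 9.38); distance from the point to it = 0.22 mm. The point is inside the cross-section, 0.22 mm from the nearest boundary — within the 0.4 mm shell band (1 × 0.4).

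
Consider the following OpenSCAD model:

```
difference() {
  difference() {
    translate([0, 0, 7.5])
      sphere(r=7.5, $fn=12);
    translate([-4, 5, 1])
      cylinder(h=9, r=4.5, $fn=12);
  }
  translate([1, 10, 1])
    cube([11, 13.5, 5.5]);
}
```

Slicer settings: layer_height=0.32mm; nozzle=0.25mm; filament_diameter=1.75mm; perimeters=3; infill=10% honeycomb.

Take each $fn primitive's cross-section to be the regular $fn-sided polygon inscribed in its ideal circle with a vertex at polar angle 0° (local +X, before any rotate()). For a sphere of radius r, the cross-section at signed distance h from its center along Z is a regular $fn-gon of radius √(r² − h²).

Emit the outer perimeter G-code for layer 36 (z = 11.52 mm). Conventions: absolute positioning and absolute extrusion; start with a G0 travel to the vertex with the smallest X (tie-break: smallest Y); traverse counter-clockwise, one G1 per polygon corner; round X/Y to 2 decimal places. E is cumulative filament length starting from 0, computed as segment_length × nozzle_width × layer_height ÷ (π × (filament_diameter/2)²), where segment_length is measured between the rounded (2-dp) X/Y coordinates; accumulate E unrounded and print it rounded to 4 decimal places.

G0 X-6.33 Y0.00 Z11.52
G1 X-5.48 Y-3.17 E0.1092
G1 X-3.17 Y-5.48 E0.2178
G1 X0.00 Y-6.33 E0.3270
G1 X3.17 Y-5.48 E0.4361
G1 X5.48 Y-3.17 E0.5448
G1 X6.33 Y0.00 E0.6539
G1 X5.48 Y3.17 E0.7631
G1 X3.17 Y5.48 E0.8718
G1 X0.00 Y6.33 E0.9809
G1 X-3.17 Y5.48 E1.0901
G1 X-5.48 Y3.17 E1.1987
G1 X-6.33 Y0.00 E1.3079

At z = 11.52 mm: the r=7.5 sphere contributes a regular 12-gon of circumradius √(7.5²−4.02²) = 6.332; the cylinder at (-4, 5) does not reach this height (z outside [1, 10]); Taking the first minus the rest: none of the subtracted shapes is present at this height, so the r=7.5 sphere is unchanged — 1 connected region; the cube at (1, 10) is not intersected at this z (z outside [1, 6.5]); Subtracting the remaining from the first: none of the subtracted shapes is present at this height, so the result so far is unchanged — 1 connected region. The outline is a single polygon with 12 vertices. Extrusion per mm of travel: 0.25 × 0.32 / (π × 0.875²) = 0.033260. Accumulating E over each segment gives final E = 1.3079.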